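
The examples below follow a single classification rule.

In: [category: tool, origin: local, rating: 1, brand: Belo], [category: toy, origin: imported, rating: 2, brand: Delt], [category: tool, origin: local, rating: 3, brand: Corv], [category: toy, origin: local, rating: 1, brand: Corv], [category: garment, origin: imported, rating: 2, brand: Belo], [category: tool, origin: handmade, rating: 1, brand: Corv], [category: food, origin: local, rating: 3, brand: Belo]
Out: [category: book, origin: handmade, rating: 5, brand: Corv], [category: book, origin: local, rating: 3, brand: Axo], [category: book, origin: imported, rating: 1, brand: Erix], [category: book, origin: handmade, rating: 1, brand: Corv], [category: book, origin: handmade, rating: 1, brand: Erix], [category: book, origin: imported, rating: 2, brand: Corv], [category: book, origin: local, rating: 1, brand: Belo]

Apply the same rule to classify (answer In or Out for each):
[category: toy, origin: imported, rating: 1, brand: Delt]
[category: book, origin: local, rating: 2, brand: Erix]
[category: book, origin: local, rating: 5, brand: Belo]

The simplest hypothesis consistent with all the labels is: category is not book.
[category: toy, origin: imported, rating: 1, brand: Delt]: category is toy, has this property → In. [category: book, origin: local, rating: 2, brand: Erix]: category is book, doesn't qualify → Out. [category: book, origin: local, rating: 5, brand: Belo]: category is book, doesn't qualify → Out.

In, Out, Out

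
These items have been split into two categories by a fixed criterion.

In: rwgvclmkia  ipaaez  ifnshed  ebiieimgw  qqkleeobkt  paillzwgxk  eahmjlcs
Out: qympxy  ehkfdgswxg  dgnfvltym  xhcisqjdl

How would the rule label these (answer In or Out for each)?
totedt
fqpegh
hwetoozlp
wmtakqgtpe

The classifier is using: has ≥ 2 vowels.
totedt: In (2 vowels).
fqpegh: Out (1 vowel).
hwetoozlp: In (3 vowels).
wmtakqgtpe: In (2 vowels).

In, Out, In, In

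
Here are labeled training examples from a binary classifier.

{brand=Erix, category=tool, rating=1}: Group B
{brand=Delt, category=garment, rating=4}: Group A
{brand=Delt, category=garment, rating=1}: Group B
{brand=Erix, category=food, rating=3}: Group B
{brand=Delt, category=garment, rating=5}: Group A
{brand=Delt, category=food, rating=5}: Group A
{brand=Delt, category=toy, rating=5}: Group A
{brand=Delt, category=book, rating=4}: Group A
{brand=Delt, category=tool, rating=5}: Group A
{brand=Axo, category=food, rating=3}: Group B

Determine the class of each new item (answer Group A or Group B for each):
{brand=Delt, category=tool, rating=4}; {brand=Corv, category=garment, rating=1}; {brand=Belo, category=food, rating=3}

The common property of the 'Group A' items is: rating ≥ 4. No 'Group B' item has it.
{brand=Delt, category=tool, rating=4}: Group A (rating = 4).
{brand=Corv, category=garment, rating=1}: Group B (rating = 1).
{brand=Belo, category=food, rating=3}: Group B (rating = 3).

Group A, Group B, Group B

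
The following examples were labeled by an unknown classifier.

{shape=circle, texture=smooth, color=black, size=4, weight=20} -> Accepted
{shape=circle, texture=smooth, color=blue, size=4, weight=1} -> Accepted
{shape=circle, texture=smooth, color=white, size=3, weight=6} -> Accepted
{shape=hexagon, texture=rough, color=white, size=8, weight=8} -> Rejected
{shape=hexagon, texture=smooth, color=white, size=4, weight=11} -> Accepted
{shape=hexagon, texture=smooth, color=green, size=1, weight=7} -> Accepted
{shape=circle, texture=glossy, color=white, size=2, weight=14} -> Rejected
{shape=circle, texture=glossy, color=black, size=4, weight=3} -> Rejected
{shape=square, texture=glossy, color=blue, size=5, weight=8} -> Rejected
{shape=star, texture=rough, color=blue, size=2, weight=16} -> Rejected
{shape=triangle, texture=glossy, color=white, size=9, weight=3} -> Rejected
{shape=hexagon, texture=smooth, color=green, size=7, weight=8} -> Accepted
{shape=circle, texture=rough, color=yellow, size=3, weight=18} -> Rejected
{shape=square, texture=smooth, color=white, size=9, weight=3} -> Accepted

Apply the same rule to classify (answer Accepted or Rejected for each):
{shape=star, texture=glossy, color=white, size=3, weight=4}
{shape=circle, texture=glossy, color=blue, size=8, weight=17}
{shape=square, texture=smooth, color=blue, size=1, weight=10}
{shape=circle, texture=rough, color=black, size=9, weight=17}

Rejected, Rejected, Accepted, Rejected

'Accepted' ⟺ texture is smooth.
{shape=star, texture=glossy, color=white, size=3, weight=4}: texture is glossy, does not satisfy this → Rejected.
{shape=circle, texture=glossy, color=blue, size=8, weight=17}: texture is glossy, does not satisfy this → Rejected.
{shape=square, texture=smooth, color=blue, size=1, weight=10}: texture is smooth, meets the rule → Accepted.
{shape=circle, texture=rough, color=black, size=9, weight=17}: texture is rough, does not satisfy this → Rejected.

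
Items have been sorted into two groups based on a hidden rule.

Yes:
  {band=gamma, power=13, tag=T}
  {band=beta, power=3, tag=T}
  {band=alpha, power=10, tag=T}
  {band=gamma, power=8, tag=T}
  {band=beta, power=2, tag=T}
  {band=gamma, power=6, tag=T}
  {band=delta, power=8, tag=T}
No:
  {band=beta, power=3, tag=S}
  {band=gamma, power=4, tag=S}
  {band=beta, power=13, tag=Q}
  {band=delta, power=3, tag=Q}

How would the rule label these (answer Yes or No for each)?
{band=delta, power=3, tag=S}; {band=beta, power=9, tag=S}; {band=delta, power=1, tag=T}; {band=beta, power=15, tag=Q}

No, No, Yes, No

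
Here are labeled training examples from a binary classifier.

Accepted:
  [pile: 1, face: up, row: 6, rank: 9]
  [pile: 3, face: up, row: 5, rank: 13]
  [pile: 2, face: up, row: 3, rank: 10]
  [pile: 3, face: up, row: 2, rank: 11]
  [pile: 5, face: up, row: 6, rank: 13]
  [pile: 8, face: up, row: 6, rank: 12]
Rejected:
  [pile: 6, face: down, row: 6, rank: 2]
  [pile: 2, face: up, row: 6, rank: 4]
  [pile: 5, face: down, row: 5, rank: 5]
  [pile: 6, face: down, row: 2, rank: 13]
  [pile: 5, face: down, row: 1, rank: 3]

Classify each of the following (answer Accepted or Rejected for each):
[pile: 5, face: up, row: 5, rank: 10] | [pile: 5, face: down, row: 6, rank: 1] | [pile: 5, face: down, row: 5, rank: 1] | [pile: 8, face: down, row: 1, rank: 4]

Accepted, Rejected, Rejected, Rejected

One predicate separates the groups cleanly: face is up AND rank ≥ 5.
[pile: 5, face: up, row: 5, rank: 10]: face is up, rank = 10, has this property → Accepted.
[pile: 5, face: down, row: 6, rank: 1]: face is down, rank = 1, doesn't qualify → Rejected.
[pile: 5, face: down, row: 5, rank: 1]: face is down, rank = 1, doesn't qualify → Rejected.
[pile: 8, face: down, row: 1, rank: 4]: face is down, rank = 4, doesn't qualify → Rejected.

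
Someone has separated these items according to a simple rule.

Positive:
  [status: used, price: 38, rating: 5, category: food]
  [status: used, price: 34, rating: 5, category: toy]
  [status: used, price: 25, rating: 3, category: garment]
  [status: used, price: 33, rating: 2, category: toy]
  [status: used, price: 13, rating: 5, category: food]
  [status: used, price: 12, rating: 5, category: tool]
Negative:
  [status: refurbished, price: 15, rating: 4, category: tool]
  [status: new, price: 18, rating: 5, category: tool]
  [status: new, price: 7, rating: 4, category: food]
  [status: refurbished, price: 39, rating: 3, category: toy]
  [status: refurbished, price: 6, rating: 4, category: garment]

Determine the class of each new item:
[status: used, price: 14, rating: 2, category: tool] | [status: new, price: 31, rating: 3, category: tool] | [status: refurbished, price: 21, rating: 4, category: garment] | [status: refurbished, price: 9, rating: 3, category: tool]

Positive, Negative, Negative, Negative

Every 'Positive' example satisfies: status is used. None of the 'Negative' examples do.
[status: used, price: 14, rating: 2, category: tool]: status is used, checks out → Positive.
[status: new, price: 31, rating: 3, category: tool]: status is new, fails this test → Negative.
[status: refurbished, price: 21, rating: 4, category: garment]: status is refurbished, fails this test → Negative.
[status: refurbished, price: 9, rating: 3, category: tool]: status is refurbished, fails this test → Negative.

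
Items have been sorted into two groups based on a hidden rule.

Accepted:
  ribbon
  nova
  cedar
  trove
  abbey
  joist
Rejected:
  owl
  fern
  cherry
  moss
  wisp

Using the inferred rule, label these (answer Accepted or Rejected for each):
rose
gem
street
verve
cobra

A rule that fits every label: has ≥ 2 vowels — true of each 'Accepted' example, false of each 'Rejected' one.
Accepted: rose, since 2 vowels.
Rejected: gem, since 1 vowel.
Accepted: street, since 2 vowels.
Accepted: verve, since 2 vowels.
Accepted: cobra, since 2 vowels.

Accepted, Rejected, Accepted, Accepted, Accepted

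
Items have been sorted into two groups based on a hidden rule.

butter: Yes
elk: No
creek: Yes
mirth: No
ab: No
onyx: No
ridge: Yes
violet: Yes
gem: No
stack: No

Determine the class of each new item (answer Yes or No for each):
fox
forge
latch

No, Yes, No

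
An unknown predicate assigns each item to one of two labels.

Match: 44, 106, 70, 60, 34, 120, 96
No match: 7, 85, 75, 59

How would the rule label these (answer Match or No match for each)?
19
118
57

No match, Match, No match

Looking at the examples, the only property every 'Match' case has and every 'No match' case lacks is: even.
No match: 19, since 19 is odd.
Match: 118, since 118 is even.
No match: 57, since 57 is odd.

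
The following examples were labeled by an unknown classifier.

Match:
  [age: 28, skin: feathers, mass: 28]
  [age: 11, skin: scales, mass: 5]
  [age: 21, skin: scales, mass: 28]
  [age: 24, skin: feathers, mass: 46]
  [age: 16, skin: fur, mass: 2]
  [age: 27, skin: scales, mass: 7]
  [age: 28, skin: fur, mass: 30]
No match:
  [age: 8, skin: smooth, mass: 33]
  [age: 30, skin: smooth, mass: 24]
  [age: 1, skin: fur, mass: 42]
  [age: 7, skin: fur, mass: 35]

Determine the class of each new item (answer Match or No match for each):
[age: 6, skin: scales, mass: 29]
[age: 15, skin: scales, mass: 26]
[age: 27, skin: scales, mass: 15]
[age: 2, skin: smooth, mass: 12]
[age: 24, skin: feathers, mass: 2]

No match, Match, Match, No match, Match

The classifier is using: age ≥ 11 AND age ≤ 28.
[age: 6, skin: scales, mass: 29]: age = 6 — does not fit, so No match. [age: 15, skin: scales, mass: 26]: age = 15 — has this property, so Match. [age: 27, skin: scales, mass: 15]: age = 27 — has this property, so Match. [age: 2, skin: smooth, mass: 12]: age = 2 — does not fit, so No match. [age: 24, skin: feathers, mass: 2]: age = 24 — has this property, so Match.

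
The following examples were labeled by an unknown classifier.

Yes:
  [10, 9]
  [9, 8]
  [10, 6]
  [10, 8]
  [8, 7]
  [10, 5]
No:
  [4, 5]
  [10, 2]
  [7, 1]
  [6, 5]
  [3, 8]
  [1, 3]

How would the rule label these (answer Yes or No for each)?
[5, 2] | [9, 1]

Every 'Yes' example satisfies: sum ≥ 15. None of the 'No' examples do.

No, No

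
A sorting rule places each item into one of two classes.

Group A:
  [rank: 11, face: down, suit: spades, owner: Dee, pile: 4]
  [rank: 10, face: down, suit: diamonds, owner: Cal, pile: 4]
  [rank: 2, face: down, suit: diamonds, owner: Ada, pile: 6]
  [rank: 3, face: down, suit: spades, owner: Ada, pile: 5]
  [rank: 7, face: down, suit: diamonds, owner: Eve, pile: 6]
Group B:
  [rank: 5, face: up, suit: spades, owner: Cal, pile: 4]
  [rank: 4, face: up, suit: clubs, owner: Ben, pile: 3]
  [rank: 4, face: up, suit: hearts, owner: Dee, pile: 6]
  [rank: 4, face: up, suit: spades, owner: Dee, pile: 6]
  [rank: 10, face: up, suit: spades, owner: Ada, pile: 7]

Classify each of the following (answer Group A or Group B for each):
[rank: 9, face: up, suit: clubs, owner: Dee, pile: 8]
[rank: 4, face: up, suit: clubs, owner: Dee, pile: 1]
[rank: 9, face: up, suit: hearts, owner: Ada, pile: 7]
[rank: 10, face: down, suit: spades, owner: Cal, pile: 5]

Group B, Group B, Group B, Group A

Looking at the examples, the only property every 'Group A' case has and every 'Group B' case lacks is: face is down.
Group B: [rank: 9, face: up, suit: clubs, owner: Dee, pile: 8], since face is up. Group B: [rank: 4, face: up, suit: clubs, owner: Dee, pile: 1], since face is up. Group B: [rank: 9, face: up, suit: hearts, owner: Ada, pile: 7], since face is up. Group A: [rank: 10, face: down, suit: spades, owner: Cal, pile: 5], since face is down.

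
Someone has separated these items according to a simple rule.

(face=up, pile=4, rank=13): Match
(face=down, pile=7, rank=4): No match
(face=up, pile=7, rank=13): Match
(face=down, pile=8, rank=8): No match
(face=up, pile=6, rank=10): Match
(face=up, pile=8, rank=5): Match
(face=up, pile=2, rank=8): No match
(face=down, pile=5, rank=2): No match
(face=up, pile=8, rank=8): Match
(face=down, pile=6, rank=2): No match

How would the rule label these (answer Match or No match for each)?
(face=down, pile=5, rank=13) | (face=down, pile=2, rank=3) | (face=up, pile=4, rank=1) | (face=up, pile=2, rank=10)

No match, No match, Match, No match

'Match' ⟺ face is up AND pile ≥ 4.
(face=down, pile=5, rank=13) → face is down, pile = 5 → No match. (face=down, pile=2, rank=3) → face is down, pile = 2 → No match. (face=up, pile=4, rank=1) → face is up, pile = 4 → Match. (face=up, pile=2, rank=10) → face is up, pile = 2 → No match.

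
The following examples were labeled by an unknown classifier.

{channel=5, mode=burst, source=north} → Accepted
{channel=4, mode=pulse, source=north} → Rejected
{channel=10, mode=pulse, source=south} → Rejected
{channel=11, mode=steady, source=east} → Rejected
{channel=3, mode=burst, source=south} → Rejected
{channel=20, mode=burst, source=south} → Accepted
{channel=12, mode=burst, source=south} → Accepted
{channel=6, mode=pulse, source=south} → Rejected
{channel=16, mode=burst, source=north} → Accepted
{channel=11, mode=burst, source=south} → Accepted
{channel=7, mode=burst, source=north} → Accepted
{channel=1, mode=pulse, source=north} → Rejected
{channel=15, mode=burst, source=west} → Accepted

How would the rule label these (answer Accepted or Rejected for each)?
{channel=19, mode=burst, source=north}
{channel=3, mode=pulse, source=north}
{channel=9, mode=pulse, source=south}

Accepted, Rejected, Rejected

Rule: mode is burst AND channel ≥ 4. This holds for each 'Accepted' example and fails for each 'Rejected' one.
{channel=19, mode=burst, source=north} — mode is burst, channel = 19, hence Accepted. {channel=3, mode=pulse, source=north} — mode is pulse, channel = 3, hence Rejected. {channel=9, mode=pulse, source=south} — mode is pulse, channel = 9, hence Rejected.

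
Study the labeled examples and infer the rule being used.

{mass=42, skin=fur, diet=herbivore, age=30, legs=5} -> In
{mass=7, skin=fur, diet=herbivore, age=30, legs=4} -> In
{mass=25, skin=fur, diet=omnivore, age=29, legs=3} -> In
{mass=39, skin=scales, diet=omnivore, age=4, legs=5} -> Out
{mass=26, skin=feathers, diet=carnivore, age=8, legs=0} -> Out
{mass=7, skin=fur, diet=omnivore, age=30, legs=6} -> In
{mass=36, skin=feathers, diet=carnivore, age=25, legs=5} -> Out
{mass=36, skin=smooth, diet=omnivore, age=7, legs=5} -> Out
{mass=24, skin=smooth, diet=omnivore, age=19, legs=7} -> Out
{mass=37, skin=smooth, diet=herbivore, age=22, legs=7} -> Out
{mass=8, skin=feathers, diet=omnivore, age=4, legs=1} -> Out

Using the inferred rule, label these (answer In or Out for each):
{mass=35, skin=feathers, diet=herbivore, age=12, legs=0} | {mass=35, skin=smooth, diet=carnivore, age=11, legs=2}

Out, Out

The classifier is using: skin is fur.
Out: {mass=35, skin=feathers, diet=herbivore, age=12, legs=0}, since skin is feathers.
Out: {mass=35, skin=smooth, diet=carnivore, age=11, legs=2}, since skin is smooth.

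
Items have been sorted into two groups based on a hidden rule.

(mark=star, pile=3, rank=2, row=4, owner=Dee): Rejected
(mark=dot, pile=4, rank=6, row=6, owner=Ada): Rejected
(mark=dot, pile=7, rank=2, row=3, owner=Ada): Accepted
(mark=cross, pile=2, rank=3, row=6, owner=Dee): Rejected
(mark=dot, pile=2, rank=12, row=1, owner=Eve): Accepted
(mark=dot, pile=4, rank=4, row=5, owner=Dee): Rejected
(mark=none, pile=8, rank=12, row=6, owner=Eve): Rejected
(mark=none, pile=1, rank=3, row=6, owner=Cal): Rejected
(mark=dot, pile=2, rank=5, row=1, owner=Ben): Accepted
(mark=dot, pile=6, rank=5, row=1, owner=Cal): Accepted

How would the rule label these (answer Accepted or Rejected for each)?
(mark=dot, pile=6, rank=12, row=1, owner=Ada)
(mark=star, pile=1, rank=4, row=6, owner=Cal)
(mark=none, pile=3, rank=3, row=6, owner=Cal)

One predicate separates the groups cleanly: row ≤ 3.

Accepted, Rejected, Rejected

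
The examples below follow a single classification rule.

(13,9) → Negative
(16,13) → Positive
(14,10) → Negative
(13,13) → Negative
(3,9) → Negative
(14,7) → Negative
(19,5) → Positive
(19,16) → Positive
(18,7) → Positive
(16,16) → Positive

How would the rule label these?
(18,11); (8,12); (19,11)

Positive, Negative, Positive

The pattern is that an item is 'Positive' exactly when: first ≥ 16.
(18,11) — first 18, hence Positive.
(8,12) — first 8, hence Negative.
(19,11) — first 19, hence Positive.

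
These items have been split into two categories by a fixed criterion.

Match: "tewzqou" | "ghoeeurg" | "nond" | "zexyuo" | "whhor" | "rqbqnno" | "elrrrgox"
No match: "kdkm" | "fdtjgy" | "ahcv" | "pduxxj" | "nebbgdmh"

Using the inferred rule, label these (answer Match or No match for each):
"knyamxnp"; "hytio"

No match, Match

The common property of the 'Match' items is: contains 'o'. No 'No match' item has it.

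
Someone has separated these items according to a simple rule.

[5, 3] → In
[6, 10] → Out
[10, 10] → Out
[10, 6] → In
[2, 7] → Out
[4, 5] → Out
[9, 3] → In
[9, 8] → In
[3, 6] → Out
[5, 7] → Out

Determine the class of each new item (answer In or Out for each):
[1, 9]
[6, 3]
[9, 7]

Out, In, In

Looking at the examples, the only property every 'In' case has and every 'Out' case lacks is: first > second.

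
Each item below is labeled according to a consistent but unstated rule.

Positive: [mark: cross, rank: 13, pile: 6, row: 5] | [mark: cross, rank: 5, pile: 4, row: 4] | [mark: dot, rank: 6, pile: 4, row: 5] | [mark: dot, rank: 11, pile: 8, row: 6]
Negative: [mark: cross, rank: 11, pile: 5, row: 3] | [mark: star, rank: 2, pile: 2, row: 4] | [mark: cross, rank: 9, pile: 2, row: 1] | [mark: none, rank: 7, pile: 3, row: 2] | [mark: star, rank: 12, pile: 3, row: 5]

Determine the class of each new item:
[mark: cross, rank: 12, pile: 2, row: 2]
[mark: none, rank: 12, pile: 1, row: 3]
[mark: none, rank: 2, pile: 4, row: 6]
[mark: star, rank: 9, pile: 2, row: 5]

Negative, Negative, Positive, Negative

All 'Positive' examples share one property — row ≥ 4 AND pile ≥ 4 — and every 'Negative' example lacks it.
[mark: cross, rank: 12, pile: 2, row: 2] → row = 2, pile = 2 → Negative.
[mark: none, rank: 12, pile: 1, row: 3] → row = 3, pile = 1 → Negative.
[mark: none, rank: 2, pile: 4, row: 6] → row = 6, pile = 4 → Positive.
[mark: star, rank: 9, pile: 2, row: 5] → row = 5, pile = 2 → Negative.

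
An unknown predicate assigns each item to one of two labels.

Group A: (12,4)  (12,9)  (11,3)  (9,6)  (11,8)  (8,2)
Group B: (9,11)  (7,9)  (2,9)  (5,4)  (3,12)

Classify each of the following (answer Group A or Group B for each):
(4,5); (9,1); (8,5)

The distinguishing property — first > second AND sum ≥ 10 — holds for all the 'Group A' cases and none of the 'Group B' cases.
(4,5): 4 < 5, 4+5 = 9, does not pass → Group B.
(9,1): 9 > 1, 9+1 = 10, qualifies → Group A.
(8,5): 8 > 5, 8+5 = 13, qualifies → Group A.

Group B, Group A, Group A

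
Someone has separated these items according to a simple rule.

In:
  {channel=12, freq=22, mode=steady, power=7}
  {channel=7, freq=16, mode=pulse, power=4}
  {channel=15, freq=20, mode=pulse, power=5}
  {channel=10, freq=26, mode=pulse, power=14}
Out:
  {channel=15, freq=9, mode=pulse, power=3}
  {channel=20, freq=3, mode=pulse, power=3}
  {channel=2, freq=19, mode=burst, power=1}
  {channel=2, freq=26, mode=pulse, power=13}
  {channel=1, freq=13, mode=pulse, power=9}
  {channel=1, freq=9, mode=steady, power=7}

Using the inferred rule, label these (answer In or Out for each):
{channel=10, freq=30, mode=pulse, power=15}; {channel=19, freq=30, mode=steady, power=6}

Rule: freq ≥ 13 AND channel ≥ 7. This holds for each 'In' example and fails for each 'Out' one.
{channel=10, freq=30, mode=pulse, power=15} — freq = 30, channel = 10, hence In.
{channel=19, freq=30, mode=steady, power=6} — freq = 30, channel = 19, hence In.

In, In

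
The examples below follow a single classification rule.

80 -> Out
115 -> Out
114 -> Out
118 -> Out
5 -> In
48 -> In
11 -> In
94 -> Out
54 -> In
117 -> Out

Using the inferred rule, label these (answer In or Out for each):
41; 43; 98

In, In, Out

The classifier is using: at most 54.
41 → 41 ≤ 54 → In. 43 → 43 ≤ 54 → In. 98 → 98 > 54 → Out.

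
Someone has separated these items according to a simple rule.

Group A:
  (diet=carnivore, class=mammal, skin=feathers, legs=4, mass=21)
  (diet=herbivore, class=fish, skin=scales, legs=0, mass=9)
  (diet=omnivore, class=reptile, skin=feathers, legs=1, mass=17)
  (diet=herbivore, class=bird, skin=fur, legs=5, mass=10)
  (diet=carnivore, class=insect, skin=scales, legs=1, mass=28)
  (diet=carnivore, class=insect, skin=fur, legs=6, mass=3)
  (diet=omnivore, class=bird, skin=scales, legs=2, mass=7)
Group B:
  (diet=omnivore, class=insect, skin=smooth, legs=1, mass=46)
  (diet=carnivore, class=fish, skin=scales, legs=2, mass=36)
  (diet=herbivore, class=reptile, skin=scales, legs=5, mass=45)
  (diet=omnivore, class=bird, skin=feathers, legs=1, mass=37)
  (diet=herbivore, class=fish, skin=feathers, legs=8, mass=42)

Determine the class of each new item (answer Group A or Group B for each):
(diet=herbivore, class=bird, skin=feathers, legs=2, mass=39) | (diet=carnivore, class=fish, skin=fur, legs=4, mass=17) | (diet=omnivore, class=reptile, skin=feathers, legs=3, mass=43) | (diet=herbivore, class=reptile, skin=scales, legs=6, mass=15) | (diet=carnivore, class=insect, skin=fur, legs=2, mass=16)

'Group A' ⟺ mass ≤ 28.
(diet=herbivore, class=bird, skin=feathers, legs=2, mass=39) — mass = 39, hence Group B. (diet=carnivore, class=fish, skin=fur, legs=4, mass=17) — mass = 17, hence Group A. (diet=omnivore, class=reptile, skin=feathers, legs=3, mass=43) — mass = 43, hence Group B. (diet=herbivore, class=reptile, skin=scales, legs=6, mass=15) — mass = 15, hence Group A. (diet=carnivore, class=insect, skin=fur, legs=2, mass=16) — mass = 16, hence Group A.

Group B, Group A, Group B, Group A, Group A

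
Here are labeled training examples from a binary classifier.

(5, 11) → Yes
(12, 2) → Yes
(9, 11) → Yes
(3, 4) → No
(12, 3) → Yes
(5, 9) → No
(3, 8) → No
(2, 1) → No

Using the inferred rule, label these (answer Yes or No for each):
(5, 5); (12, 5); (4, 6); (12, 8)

A rule that fits every label: max ≥ 11 — true of each 'Yes' example, false of each 'No' one.
No: (5, 5), since max 5. Yes: (12, 5), since max 12. No: (4, 6), since max 6. Yes: (12, 8), since max 12.

No, Yes, No, Yes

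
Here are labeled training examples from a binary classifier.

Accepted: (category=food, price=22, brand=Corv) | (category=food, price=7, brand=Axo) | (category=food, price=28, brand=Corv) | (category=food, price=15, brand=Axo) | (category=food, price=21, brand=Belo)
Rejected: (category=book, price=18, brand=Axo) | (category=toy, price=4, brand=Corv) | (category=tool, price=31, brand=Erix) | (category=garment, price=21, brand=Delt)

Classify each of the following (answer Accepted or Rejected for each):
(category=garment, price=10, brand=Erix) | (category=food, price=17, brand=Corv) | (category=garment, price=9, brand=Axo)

Rejected, Accepted, Rejected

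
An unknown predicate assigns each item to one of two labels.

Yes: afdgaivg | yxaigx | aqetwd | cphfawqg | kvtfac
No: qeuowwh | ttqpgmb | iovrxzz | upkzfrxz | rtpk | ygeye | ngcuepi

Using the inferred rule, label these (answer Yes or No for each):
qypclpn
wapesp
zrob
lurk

No, Yes, No, No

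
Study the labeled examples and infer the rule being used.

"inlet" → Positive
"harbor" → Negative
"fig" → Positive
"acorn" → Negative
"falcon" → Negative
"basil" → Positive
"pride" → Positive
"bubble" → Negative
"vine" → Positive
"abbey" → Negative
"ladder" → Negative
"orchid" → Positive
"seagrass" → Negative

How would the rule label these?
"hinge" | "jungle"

Positive, Negative

The distinguishing property — contains 'i' — holds for all the 'Positive' cases and none of the 'Negative' cases.
Positive: "hinge", since has 'i'. Negative: "jungle", since no 'i'.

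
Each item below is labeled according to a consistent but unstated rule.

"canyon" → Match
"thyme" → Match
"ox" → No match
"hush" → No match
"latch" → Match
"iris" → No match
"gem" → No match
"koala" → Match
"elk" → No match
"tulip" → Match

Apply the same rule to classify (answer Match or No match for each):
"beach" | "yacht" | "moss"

'Match' ⟺ length ≥ 5.
"beach" → length 5 → Match.
"yacht" → length 5 → Match.
"moss" → length 4 → No match.

Match, Match, No match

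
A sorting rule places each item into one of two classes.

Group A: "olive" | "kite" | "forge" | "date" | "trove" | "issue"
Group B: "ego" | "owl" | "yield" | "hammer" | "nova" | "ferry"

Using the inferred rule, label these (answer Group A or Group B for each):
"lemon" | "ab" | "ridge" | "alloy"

Group B, Group B, Group A, Group B

'Group A' ⟺ ends with 'e'.
"lemon" → ends with 'n' → Group B. "ab" → ends with 'b' → Group B. "ridge" → ends with 'e' → Group A. "alloy" → ends with 'y' → Group B.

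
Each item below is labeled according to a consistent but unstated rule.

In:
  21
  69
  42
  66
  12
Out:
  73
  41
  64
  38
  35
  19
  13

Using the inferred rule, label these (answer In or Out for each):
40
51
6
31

Out, In, In, Out

The pattern is that an item is 'In' exactly when: multiple of 3.
40: 40 = 3·13 + 1, does not pass → Out. 51: 51 = 3·17, satisfies this → In. 6: 6 = 3·2, satisfies this → In. 31: 31 = 3·10 + 1, does not pass → Out.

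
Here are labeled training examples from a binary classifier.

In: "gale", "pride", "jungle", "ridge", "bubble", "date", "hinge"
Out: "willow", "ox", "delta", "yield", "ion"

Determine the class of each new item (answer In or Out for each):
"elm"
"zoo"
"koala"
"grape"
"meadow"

Out, Out, Out, In, Out

All 'In' examples share one property — ends with 'e' — and every 'Out' example lacks it.
Out: "elm", since ends with 'm'.
Out: "zoo", since ends with 'o'.
Out: "koala", since ends with 'a'.
In: "grape", since ends with 'e'.
Out: "meadow", since ends with 'w'.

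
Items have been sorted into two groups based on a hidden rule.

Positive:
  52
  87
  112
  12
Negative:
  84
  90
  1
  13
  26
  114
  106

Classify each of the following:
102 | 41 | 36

The distinguishing property — ≡ 2 (mod 5) — holds for all the 'Positive' cases and none of the 'Negative' cases.
102: Positive (102 mod 5 = 2). 41: Negative (41 mod 5 = 1). 36: Negative (36 mod 5 = 1).

Positive, Negative, Negative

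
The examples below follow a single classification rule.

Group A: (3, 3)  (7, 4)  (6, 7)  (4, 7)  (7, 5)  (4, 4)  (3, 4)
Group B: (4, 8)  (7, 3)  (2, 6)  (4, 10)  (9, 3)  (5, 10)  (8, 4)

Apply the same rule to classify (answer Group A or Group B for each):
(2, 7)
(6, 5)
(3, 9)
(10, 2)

Group B, Group A, Group B, Group B

'Group A' ⟺ |first − second| ≤ 3.
(2, 7) — |2−7| = 5, hence Group B. (6, 5) — |6−5| = 1, hence Group A. (3, 9) — |3−9| = 6, hence Group B. (10, 2) — |10−2| = 8, hence Group B.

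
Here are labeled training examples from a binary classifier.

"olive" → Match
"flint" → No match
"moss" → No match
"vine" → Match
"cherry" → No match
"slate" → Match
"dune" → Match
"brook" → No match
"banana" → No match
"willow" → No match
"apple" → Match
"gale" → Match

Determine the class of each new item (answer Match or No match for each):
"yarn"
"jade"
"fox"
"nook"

The rule appears to be: ends with 'e'.
"yarn": ends with 'n', doesn't match → No match. "jade": ends with 'e', fits → Match. "fox": ends with 'x', doesn't match → No match. "nook": ends with 'k', doesn't match → No match.

No match, Match, No match, No match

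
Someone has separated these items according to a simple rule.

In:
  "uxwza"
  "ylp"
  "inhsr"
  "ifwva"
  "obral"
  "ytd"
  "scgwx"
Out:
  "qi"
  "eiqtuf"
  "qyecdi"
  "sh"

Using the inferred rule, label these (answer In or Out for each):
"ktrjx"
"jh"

In, Out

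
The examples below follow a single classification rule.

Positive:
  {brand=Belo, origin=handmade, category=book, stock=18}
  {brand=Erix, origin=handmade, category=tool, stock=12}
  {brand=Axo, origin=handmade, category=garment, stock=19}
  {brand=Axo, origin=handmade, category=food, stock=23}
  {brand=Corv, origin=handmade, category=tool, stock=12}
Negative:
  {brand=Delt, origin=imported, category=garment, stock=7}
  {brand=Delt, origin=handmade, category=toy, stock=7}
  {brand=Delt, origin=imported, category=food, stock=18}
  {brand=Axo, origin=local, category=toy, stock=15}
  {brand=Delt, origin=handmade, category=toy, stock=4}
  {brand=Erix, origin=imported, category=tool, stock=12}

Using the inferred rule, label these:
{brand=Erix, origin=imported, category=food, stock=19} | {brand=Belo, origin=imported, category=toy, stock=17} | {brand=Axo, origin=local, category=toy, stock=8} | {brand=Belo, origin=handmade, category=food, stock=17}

All 'Positive' examples share one property — origin is handmade AND stock ≥ 12 — and every 'Negative' example lacks it.

Negative, Negative, Negative, Positive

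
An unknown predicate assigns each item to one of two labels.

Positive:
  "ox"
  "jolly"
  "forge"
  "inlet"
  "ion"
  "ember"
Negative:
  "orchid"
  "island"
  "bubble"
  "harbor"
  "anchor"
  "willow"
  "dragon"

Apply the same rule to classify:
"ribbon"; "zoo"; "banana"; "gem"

The distinguishing property — length ≤ 5 — holds for all the 'Positive' cases and none of the 'Negative' cases.
"ribbon": Negative (length 6). "zoo": Positive (length 3). "banana": Negative (length 6). "gem": Positive (length 3).

Negative, Positive, Negative, Positive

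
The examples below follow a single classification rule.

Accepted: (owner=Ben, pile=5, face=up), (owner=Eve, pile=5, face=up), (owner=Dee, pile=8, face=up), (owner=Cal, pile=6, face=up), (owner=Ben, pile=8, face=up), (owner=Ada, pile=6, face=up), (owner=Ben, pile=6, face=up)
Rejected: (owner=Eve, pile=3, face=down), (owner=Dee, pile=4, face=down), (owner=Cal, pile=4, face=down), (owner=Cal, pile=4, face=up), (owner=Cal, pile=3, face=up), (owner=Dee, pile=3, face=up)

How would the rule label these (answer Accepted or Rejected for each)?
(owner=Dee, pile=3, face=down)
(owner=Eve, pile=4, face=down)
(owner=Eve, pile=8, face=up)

Rejected, Rejected, Accepted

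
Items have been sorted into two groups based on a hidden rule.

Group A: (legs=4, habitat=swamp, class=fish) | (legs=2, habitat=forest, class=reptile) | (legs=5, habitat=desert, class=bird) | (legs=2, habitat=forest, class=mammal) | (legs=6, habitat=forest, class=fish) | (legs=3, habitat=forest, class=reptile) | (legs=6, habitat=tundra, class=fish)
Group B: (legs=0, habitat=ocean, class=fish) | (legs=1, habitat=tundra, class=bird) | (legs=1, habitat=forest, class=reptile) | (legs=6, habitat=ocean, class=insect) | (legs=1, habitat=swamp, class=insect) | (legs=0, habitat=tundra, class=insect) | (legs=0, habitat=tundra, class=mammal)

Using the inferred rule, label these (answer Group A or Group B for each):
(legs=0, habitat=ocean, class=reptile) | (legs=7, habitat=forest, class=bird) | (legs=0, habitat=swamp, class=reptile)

Group B, Group A, Group B

'Group A' ⟺ class is not insect AND legs ≥ 2.
(legs=0, habitat=ocean, class=reptile): class is reptile, legs = 0, fails this test → Group B.
(legs=7, habitat=forest, class=bird): class is bird, legs = 7, qualifies → Group A.
(legs=0, habitat=swamp, class=reptile): class is reptile, legs = 0, fails this test → Group B.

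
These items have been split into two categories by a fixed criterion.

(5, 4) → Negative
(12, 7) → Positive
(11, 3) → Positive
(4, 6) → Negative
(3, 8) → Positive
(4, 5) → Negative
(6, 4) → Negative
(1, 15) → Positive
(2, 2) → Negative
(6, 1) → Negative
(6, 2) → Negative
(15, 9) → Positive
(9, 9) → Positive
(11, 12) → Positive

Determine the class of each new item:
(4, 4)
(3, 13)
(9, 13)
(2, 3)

The common property of the 'Positive' items is: sum ≥ 11. No 'Negative' item has it.
(4, 4) → 4+4 = 8 → Negative. (3, 13) → 3+13 = 16 → Positive. (9, 13) → 9+13 = 22 → Positive. (2, 3) → 2+3 = 5 → Negative.

Negative, Positive, Positive, Negative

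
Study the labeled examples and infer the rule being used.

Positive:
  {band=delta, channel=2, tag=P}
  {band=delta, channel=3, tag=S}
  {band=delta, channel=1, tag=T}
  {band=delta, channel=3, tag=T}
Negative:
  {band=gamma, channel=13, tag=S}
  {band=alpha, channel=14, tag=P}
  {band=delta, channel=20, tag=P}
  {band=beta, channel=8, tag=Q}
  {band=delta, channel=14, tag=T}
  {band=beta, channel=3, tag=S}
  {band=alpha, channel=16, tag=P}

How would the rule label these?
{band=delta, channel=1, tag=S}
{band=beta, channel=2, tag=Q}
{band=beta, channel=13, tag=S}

Every 'Positive' example satisfies: band is delta AND channel ≤ 3. None of the 'Negative' examples do.
{band=delta, channel=1, tag=S} → band is delta, channel = 1 → Positive.
{band=beta, channel=2, tag=Q} → band is beta, channel = 2 → Negative.
{band=beta, channel=13, tag=S} → band is beta, channel = 13 → Negative.

Positive, Negative, Negative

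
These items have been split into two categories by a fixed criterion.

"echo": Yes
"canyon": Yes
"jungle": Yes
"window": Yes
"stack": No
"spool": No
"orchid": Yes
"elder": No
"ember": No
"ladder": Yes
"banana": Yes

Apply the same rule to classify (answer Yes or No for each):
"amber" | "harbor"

No, Yes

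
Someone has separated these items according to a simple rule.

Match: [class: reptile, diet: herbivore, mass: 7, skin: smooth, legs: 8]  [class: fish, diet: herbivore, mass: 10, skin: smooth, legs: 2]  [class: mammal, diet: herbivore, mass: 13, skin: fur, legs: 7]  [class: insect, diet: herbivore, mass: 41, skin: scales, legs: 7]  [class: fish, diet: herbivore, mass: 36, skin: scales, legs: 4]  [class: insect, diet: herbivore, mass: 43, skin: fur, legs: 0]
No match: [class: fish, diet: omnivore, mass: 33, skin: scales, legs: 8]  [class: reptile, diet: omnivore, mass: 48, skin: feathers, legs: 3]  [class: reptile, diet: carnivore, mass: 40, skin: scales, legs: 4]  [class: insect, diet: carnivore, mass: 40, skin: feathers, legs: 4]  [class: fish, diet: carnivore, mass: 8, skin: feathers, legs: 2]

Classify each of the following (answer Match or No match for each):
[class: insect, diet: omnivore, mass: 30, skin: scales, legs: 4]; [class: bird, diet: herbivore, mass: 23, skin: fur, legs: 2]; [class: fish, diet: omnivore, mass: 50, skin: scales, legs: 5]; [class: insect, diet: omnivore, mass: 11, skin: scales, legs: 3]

No match, Match, No match, No match

Checking candidate rules against both groups, what survives is: diet is herbivore.
[class: insect, diet: omnivore, mass: 30, skin: scales, legs: 4] — diet is omnivore, hence No match. [class: bird, diet: herbivore, mass: 23, skin: fur, legs: 2] — diet is herbivore, hence Match. [class: fish, diet: omnivore, mass: 50, skin: scales, legs: 5] — diet is omnivore, hence No match. [class: insect, diet: omnivore, mass: 11, skin: scales, legs: 3] — diet is omnivore, hence No match.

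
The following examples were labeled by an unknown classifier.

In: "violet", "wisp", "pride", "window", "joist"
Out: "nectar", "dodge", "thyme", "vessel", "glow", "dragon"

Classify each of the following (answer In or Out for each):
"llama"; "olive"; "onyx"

Out, In, Out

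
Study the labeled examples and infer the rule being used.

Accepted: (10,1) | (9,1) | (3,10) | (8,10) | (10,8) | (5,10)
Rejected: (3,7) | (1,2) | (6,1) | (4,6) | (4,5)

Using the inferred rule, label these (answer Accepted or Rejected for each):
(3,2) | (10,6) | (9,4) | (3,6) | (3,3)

Rejected, Accepted, Accepted, Rejected, Rejected

The pattern is that an item is 'Accepted' exactly when: max ≥ 8.
(3,2): max 3, doesn't match → Rejected. (10,6): max 10, fits → Accepted. (9,4): max 9, fits → Accepted. (3,6): max 6, doesn't match → Rejected. (3,3): max 3, doesn't match → Rejected.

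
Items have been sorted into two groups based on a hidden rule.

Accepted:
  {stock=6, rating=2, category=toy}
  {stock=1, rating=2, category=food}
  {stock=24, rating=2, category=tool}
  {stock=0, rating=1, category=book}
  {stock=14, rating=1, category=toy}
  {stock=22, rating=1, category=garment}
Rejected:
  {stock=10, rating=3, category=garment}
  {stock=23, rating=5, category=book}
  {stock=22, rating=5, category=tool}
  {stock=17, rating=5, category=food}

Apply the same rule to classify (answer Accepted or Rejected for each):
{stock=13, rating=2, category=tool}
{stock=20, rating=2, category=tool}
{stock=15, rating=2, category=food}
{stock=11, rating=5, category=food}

A rule that fits every label: rating ≤ 2 — true of each 'Accepted' example, false of each 'Rejected' one.
{stock=13, rating=2, category=tool} — rating = 2, hence Accepted.
{stock=20, rating=2, category=tool} — rating = 2, hence Accepted.
{stock=15, rating=2, category=food} — rating = 2, hence Accepted.
{stock=11, rating=5, category=food} — rating = 5, hence Rejected.

Accepted, Accepted, Accepted, Rejected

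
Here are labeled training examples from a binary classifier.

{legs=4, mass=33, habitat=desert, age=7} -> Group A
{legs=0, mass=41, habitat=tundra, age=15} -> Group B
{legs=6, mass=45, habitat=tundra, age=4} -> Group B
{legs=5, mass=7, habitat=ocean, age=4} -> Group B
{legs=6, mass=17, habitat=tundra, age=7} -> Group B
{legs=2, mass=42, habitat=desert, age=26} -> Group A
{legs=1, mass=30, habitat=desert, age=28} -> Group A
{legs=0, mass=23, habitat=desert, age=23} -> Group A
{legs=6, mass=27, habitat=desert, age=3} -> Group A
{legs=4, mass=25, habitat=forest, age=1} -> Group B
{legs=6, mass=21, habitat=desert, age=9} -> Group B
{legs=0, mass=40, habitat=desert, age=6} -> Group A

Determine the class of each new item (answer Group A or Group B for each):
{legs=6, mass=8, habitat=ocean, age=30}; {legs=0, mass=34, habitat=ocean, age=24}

Group B, Group B

Rule: habitat is desert AND mass ≥ 23. This holds for each 'Group A' example and fails for each 'Group B' one.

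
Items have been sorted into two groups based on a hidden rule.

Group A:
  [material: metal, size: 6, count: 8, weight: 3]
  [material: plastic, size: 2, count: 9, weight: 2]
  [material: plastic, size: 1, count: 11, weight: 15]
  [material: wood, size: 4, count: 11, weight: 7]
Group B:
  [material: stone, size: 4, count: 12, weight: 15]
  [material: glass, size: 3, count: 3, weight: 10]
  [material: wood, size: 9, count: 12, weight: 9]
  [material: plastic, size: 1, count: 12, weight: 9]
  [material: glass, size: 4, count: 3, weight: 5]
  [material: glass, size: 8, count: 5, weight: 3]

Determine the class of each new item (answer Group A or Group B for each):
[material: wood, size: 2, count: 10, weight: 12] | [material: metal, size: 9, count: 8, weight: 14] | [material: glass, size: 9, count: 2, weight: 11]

One predicate separates the groups cleanly: count ≥ 8 AND count ≤ 11.
[material: wood, size: 2, count: 10, weight: 12]: count = 10 — satisfies this, so Group A.
[material: metal, size: 9, count: 8, weight: 14]: count = 8 — satisfies this, so Group A.
[material: glass, size: 9, count: 2, weight: 11]: count = 2 — doesn't qualify, so Group B.

Group A, Group A, Group B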